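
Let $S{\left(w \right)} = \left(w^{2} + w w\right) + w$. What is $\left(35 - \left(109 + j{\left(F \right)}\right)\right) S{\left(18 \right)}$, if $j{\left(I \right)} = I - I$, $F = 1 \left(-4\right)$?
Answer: $-49284$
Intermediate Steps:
$F = -4$
$j{\left(I \right)} = 0$
$S{\left(w \right)} = w + 2 w^{2}$ ($S{\left(w \right)} = \left(w^{2} + w^{2}\right) + w = 2 w^{2} + w = w + 2 w^{2}$)
$\left(35 - \left(109 + j{\left(F \right)}\right)\right) S{\left(18 \right)} = \left(35 - 109\right) 18 \left(1 + 2 \cdot 18\right) = \left(35 + \left(-109 + 0\right)\right) 18 \left(1 + 36\right) = \left(35 - 109\right) 18 \cdot 37 = \left(-74\right) 666 = -49284$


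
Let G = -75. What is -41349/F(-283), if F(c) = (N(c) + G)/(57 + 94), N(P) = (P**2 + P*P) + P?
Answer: -6243699/159820 ≈ -39.067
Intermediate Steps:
N(P) = P + 2*P**2 (N(P) = (P**2 + P**2) + P = 2*P**2 + P = P + 2*P**2)
F(c) = -75/151 + c*(1 + 2*c)/151 (F(c) = (c*(1 + 2*c) - 75)/(57 + 94) = (-75 + c*(1 + 2*c))/151 = (-75 + c*(1 + 2*c))*(1/151) = -75/151 + c*(1 + 2*c)/151)
-41349/F(-283) = -41349/(-75/151 + (1/151)*(-283)*(1 + 2*(-283))) = -41349/(-75/151 + (1/151)*(-283)*(1 - 566)) = -41349/(-75/151 + (1/151)*(-283)*(-565)) = -41349/(-75/151 + 159895/151) = -41349/159820/151 = -41349*151/159820 = -6243699/159820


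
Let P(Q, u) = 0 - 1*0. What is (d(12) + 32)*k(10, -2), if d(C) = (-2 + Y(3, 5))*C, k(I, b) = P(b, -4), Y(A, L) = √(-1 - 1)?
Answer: 0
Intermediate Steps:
Y(A, L) = I*√2 (Y(A, L) = √(-2) = I*√2)
P(Q, u) = 0 (P(Q, u) = 0 + 0 = 0)
k(I, b) = 0
d(C) = C*(-2 + I*√2) (d(C) = (-2 + I*√2)*C = C*(-2 + I*√2))
(d(12) + 32)*k(10, -2) = (12*(-2 + I*√2) + 32)*0 = ((-24 + 12*I*√2) + 32)*0 = (8 + 12*I*√2)*0 = 0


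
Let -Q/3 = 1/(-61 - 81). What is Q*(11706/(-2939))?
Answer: -17559/208669 ≈ -0.084148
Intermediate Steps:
Q = 3/142 (Q = -3/(-61 - 81) = -3/(-142) = -3*(-1/142) = 3/142 ≈ 0.021127)
Q*(11706/(-2939)) = 3*(11706/(-2939))/142 = 3*(11706*(-1/2939))/142 = (3/142)*(-11706/2939) = -17559/208669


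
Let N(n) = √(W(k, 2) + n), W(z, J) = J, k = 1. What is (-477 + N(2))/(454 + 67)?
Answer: -475/521 ≈ -0.91171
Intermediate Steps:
N(n) = √(2 + n)
(-477 + N(2))/(454 + 67) = (-477 + √(2 + 2))/(454 + 67) = (-477 + √4)/521 = (-477 + 2)*(1/521) = -475*1/521 = -475/521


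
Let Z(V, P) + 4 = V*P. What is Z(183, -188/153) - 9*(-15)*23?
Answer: 146683/51 ≈ 2876.1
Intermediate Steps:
Z(V, P) = -4 + P*V (Z(V, P) = -4 + V*P = -4 + P*V)
Z(183, -188/153) - 9*(-15)*23 = (-4 - 188/153*183) - 9*(-15)*23 = (-4 - 188*1/153*183) + 135*23 = (-4 - 188/153*183) + 3105 = (-4 - 11468/51) + 3105 = -11672/51 + 3105 = 146683/51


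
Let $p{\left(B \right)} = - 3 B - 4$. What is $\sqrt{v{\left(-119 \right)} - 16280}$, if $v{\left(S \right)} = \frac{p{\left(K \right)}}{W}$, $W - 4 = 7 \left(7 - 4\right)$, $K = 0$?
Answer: $\frac{2 i \sqrt{101751}}{5} \approx 127.59 i$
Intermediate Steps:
$p{\left(B \right)} = -4 - 3 B$
$W = 25$ ($W = 4 + 7 \left(7 - 4\right) = 4 + 7 \cdot 3 = 4 + 21 = 25$)
$v{\left(S \right)} = - \frac{4}{25}$ ($v{\left(S \right)} = \frac{-4 - 0}{25} = \left(-4 + 0\right) \frac{1}{25} = \left(-4\right) \frac{1}{25} = - \frac{4}{25}$)
$\sqrt{v{\left(-119 \right)} - 16280} = \sqrt{- \frac{4}{25} - 16280} = \sqrt{- \frac{407004}{25}} = \frac{2 i \sqrt{101751}}{5}$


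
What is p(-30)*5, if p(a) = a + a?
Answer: -300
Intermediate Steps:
p(a) = 2*a
p(-30)*5 = (2*(-30))*5 = -60*5 = -300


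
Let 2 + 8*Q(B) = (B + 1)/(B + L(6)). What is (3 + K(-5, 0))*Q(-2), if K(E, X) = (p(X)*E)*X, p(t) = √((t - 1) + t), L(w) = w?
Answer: -27/32 ≈ -0.84375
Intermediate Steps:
p(t) = √(-1 + 2*t) (p(t) = √((-1 + t) + t) = √(-1 + 2*t))
Q(B) = -¼ + (1 + B)/(8*(6 + B)) (Q(B) = -¼ + ((B + 1)/(B + 6))/8 = -¼ + ((1 + B)/(6 + B))/8 = -¼ + (1 + B)/(8*(6 + B)))
K(E, X) = E*X*√(-1 + 2*X) (K(E, X) = (√(-1 + 2*X)*E)*X = (E*√(-1 + 2*X))*X = E*X*√(-1 + 2*X))
(3 + K(-5, 0))*Q(-2) = (3 - 5*0*√(-1 + 2*0))*((-11 - 1*(-2))/(8*(6 - 2))) = (3 - 5*0*√(-1 + 0))*((⅛)*(-11 + 2)/4) = (3 - 5*0*√(-1))*((⅛)*(¼)*(-9)) = (3 - 5*0*I)*(-9/32) = (3 + 0)*(-9/32) = 3*(-9/32) = -27/32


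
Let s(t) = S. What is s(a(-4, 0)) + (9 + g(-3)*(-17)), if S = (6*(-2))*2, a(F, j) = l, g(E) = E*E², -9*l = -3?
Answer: 444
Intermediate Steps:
l = ⅓ (l = -⅑*(-3) = ⅓ ≈ 0.33333)
g(E) = E³
a(F, j) = ⅓
S = -24 (S = -12*2 = -24)
s(t) = -24
s(a(-4, 0)) + (9 + g(-3)*(-17)) = -24 + (9 + (-3)³*(-17)) = -24 + (9 - 27*(-17)) = -24 + (9 + 459) = -24 + 468 = 444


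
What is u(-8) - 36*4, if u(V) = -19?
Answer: -163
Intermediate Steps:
u(-8) - 36*4 = -19 - 36*4 = -19 - 144 = -163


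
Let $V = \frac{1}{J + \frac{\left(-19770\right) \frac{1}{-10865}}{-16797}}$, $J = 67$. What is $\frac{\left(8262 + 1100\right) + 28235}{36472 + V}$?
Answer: $\frac{30647671693527}{29730625832779} \approx 1.0308$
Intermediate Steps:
$V = \frac{12166627}{815162691}$ ($V = \frac{1}{67 + \frac{\left(-19770\right) \frac{1}{-10865}}{-16797}} = \frac{1}{67 + \left(-19770\right) \left(- \frac{1}{10865}\right) \left(- \frac{1}{16797}\right)} = \frac{1}{67 + \frac{3954}{2173} \left(- \frac{1}{16797}\right)} = \frac{1}{67 - \frac{1318}{12166627}} = \frac{1}{\frac{815162691}{12166627}} = \frac{12166627}{815162691} \approx 0.014925$)
$\frac{\left(8262 + 1100\right) + 28235}{36472 + V} = \frac{\left(8262 + 1100\right) + 28235}{36472 + \frac{12166627}{815162691}} = \frac{9362 + 28235}{\frac{29730625832779}{815162691}} = 37597 \cdot \frac{815162691}{29730625832779} = \frac{30647671693527}{29730625832779}$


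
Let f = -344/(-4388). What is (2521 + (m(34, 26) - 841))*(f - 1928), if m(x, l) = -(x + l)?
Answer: -3426186600/1097 ≈ -3.1232e+6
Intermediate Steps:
f = 86/1097 (f = -344*(-1/4388) = 86/1097 ≈ 0.078396)
m(x, l) = -l - x (m(x, l) = -(l + x) = -l - x)
(2521 + (m(34, 26) - 841))*(f - 1928) = (2521 + ((-1*26 - 1*34) - 841))*(86/1097 - 1928) = (2521 + ((-26 - 34) - 841))*(-2114930/1097) = (2521 + (-60 - 841))*(-2114930/1097) = (2521 - 901)*(-2114930/1097) = 1620*(-2114930/1097) = -3426186600/1097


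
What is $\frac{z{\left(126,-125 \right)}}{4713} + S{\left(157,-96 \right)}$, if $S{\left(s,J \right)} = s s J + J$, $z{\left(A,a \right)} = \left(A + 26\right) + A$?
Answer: $- \frac{11152842922}{4713} \approx -2.3664 \cdot 10^{6}$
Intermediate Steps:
$z{\left(A,a \right)} = 26 + 2 A$ ($z{\left(A,a \right)} = \left(26 + A\right) + A = 26 + 2 A$)
$S{\left(s,J \right)} = J + J s^{2}$ ($S{\left(s,J \right)} = s^{2} J + J = J s^{2} + J = J + J s^{2}$)
$\frac{z{\left(126,-125 \right)}}{4713} + S{\left(157,-96 \right)} = \frac{26 + 2 \cdot 126}{4713} - 96 \left(1 + 157^{2}\right) = \left(26 + 252\right) \frac{1}{4713} - 96 \left(1 + 24649\right) = 278 \cdot \frac{1}{4713} - 2366400 = \frac{278}{4713} - 2366400 = - \frac{11152842922}{4713}$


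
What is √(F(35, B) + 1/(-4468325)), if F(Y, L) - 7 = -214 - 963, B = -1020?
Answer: I*√934405444881983/893665 ≈ 34.205*I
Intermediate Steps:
F(Y, L) = -1170 (F(Y, L) = 7 + (-214 - 963) = 7 - 1177 = -1170)
√(F(35, B) + 1/(-4468325)) = √(-1170 + 1/(-4468325)) = √(-1170 - 1/4468325) = √(-5227940251/4468325) = I*√934405444881983/893665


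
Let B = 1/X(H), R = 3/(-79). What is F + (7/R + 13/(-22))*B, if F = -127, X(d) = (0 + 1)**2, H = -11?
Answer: -20587/66 ≈ -311.92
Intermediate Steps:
R = -3/79 (R = 3*(-1/79) = -3/79 ≈ -0.037975)
X(d) = 1 (X(d) = 1**2 = 1)
B = 1 (B = 1/1 = 1)
F + (7/R + 13/(-22))*B = -127 + (7/(-3/79) + 13/(-22))*1 = -127 + (7*(-79/3) + 13*(-1/22))*1 = -127 + (-553/3 - 13/22)*1 = -127 - 12205/66*1 = -127 - 12205/66 = -20587/66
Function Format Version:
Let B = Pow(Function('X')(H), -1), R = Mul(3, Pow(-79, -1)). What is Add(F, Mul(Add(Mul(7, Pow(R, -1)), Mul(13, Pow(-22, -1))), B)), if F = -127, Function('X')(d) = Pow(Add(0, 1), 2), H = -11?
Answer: Rational(-20587, 66) ≈ -311.92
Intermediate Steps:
R = Rational(-3, 79) (R = Mul(3, Rational(-1, 79)) = Rational(-3, 79) ≈ -0.037975)
Function('X')(d) = 1 (Function('X')(d) = Pow(1, 2) = 1)
B = 1 (B = Pow(1, -1) = 1)
Add(F, Mul(Add(Mul(7, Pow(R, -1)), Mul(13, Pow(-22, -1))), B)) = Add(-127, Mul(Add(Mul(7, Pow(Rational(-3, 79), -1)), Mul(13, Pow(-22, -1))), 1)) = Add(-127, Mul(Add(Mul(7, Rational(-79, 3)), Mul(13, Rational(-1, 22))), 1)) = Add(-127, Mul(Add(Rational(-553, 3), Rational(-13, 22)), 1)) = Add(-127, Mul(Rational(-12205, 66), 1)) = Add(-127, Rational(-12205, 66)) = Rational(-20587, 66)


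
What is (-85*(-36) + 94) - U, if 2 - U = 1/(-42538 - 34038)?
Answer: 241367551/76576 ≈ 3152.0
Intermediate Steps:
U = 153153/76576 (U = 2 - 1/(-42538 - 34038) = 2 - 1/(-76576) = 2 - 1*(-1/76576) = 2 + 1/76576 = 153153/76576 ≈ 2.0000)
(-85*(-36) + 94) - U = (-85*(-36) + 94) - 1*153153/76576 = (3060 + 94) - 153153/76576 = 3154 - 153153/76576 = 241367551/76576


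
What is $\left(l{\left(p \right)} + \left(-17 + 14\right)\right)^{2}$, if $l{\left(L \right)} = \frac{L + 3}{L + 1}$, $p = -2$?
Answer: $16$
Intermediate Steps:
$l{\left(L \right)} = \frac{3 + L}{1 + L}$
$\left(l{\left(p \right)} + \left(-17 + 14\right)\right)^{2} = \left(\frac{3 - 2}{1 - 2} + \left(-17 + 14\right)\right)^{2} = \left(\frac{1}{-1} \cdot 1 - 3\right)^{2} = \left(\left(-1\right) 1 - 3\right)^{2} = \left(-1 - 3\right)^{2} = \left(-4\right)^{2} = 16$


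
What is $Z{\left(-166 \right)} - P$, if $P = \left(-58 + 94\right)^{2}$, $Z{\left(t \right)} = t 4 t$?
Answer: $108928$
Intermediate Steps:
$Z{\left(t \right)} = 4 t^{2}$ ($Z{\left(t \right)} = 4 t t = 4 t^{2}$)
$P = 1296$ ($P = 36^{2} = 1296$)
$Z{\left(-166 \right)} - P = 4 \left(-166\right)^{2} - 1296 = 4 \cdot 27556 - 1296 = 110224 - 1296 = 108928$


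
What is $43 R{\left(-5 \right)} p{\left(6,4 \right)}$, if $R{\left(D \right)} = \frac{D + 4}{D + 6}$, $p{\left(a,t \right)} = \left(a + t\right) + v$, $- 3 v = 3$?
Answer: $-387$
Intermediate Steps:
$v = -1$ ($v = \left(- \frac{1}{3}\right) 3 = -1$)
$p{\left(a,t \right)} = -1 + a + t$ ($p{\left(a,t \right)} = \left(a + t\right) - 1 = -1 + a + t$)
$R{\left(D \right)} = \frac{4 + D}{6 + D}$
$43 R{\left(-5 \right)} p{\left(6,4 \right)} = 43 \frac{4 - 5}{6 - 5} \left(-1 + 6 + 4\right) = 43 \cdot 1^{-1} \left(-1\right) 9 = 43 \cdot 1 \left(-1\right) 9 = 43 \left(-1\right) 9 = \left(-43\right) 9 = -387$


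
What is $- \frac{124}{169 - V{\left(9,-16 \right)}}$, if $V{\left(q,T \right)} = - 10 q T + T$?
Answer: $\frac{124}{1255} \approx 0.098805$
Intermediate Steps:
$V{\left(q,T \right)} = T - 10 T q$ ($V{\left(q,T \right)} = - 10 T q + T = T - 10 T q$)
$- \frac{124}{169 - V{\left(9,-16 \right)}} = - \frac{124}{169 - - 16 \left(1 - 90\right)} = - \frac{124}{169 - \left(-16\right) \left(-89\right)} = - \frac{124}{169 - 1424} = - \frac{124}{-1255} = \left(-124\right) \left(- \frac{1}{1255}\right) = \frac{124}{1255}$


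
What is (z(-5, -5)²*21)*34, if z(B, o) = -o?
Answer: 17850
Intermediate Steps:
(z(-5, -5)²*21)*34 = ((-1*(-5))²*21)*34 = (5²*21)*34 = (25*21)*34 = 525*34 = 17850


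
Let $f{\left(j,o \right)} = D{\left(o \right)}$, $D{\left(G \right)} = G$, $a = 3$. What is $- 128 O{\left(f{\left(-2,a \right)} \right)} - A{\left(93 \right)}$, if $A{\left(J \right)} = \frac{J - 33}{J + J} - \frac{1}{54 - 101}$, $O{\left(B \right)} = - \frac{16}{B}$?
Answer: $\frac{2982433}{4371} \approx 682.32$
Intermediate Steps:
$f{\left(j,o \right)} = o$
$A{\left(J \right)} = \frac{1}{47} + \frac{-33 + J}{2 J}$ ($A{\left(J \right)} = \frac{-33 + J}{2 J} - \frac{1}{-47} = \left(-33 + J\right) \frac{1}{2 J} - - \frac{1}{47} = \frac{-33 + J}{2 J} + \frac{1}{47} = \frac{1}{47} + \frac{-33 + J}{2 J}$)
$- 128 O{\left(f{\left(-2,a \right)} \right)} - A{\left(93 \right)} = - 128 \left(- \frac{16}{3}\right) - \frac{-1551 + 49 \cdot 93}{94 \cdot 93} = - 128 \left(\left(-16\right) \frac{1}{3}\right) - \frac{1}{94} \cdot \frac{1}{93} \left(-1551 + 4557\right) = \left(-128\right) \left(- \frac{16}{3}\right) - \frac{1}{94} \cdot \frac{1}{93} \cdot 3006 = \frac{2048}{3} - \frac{501}{1457} = \frac{2982433}{4371}$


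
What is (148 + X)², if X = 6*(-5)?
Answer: 13924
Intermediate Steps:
X = -30
(148 + X)² = (148 - 30)² = 118² = 13924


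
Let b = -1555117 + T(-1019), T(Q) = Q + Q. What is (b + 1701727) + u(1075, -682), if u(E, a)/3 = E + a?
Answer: 145751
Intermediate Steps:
T(Q) = 2*Q
u(E, a) = 3*E + 3*a (u(E, a) = 3*(E + a) = 3*E + 3*a)
b = -1557155 (b = -1555117 + 2*(-1019) = -1555117 - 2038 = -1557155)
(b + 1701727) + u(1075, -682) = (-1557155 + 1701727) + (3*1075 + 3*(-682)) = 144572 + (3225 - 2046) = 144572 + 1179 = 145751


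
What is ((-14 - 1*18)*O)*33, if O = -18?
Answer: 19008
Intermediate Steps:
((-14 - 1*18)*O)*33 = ((-14 - 1*18)*(-18))*33 = ((-14 - 18)*(-18))*33 = -32*(-18)*33 = 576*33 = 19008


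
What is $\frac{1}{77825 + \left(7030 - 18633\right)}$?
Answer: $\frac{1}{66222} \approx 1.5101 \cdot 10^{-5}$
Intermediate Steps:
$\frac{1}{77825 + \left(7030 - 18633\right)} = \frac{1}{77825 - 11603} = \frac{1}{66222}$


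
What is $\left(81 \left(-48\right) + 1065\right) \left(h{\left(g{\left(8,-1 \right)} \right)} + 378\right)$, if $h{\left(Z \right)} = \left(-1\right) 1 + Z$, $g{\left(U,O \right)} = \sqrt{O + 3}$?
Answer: $-1064271 - 2823 \sqrt{2} \approx -1.0683 \cdot 10^{6}$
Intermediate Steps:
$g{\left(U,O \right)} = \sqrt{3 + O}$
$h{\left(Z \right)} = -1 + Z$
$\left(81 \left(-48\right) + 1065\right) \left(h{\left(g{\left(8,-1 \right)} \right)} + 378\right) = \left(81 \left(-48\right) + 1065\right) \left(\left(-1 + \sqrt{3 - 1}\right) + 378\right) = \left(-3888 + 1065\right) \left(\left(-1 + \sqrt{2}\right) + 378\right) = - 2823 \left(377 + \sqrt{2}\right) = -1064271 - 2823 \sqrt{2}$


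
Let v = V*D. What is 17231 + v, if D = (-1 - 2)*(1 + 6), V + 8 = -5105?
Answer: 124604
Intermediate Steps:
V = -5113 (V = -8 - 5105 = -5113)
D = -21 (D = -3*7 = -21)
v = 107373 (v = -5113*(-21) = 107373)
17231 + v = 17231 + 107373 = 124604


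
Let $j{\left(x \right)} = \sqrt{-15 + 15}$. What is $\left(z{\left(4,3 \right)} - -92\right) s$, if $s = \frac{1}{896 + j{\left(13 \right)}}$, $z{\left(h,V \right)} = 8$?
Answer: $\frac{25}{224} \approx 0.11161$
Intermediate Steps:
$j{\left(x \right)} = 0$ ($j{\left(x \right)} = \sqrt{0} = 0$)
$s = \frac{1}{896}$ ($s = \frac{1}{896 + 0} = \frac{1}{896} \approx 0.0011161$)
$\left(z{\left(4,3 \right)} - -92\right) s = \left(8 - -92\right) \frac{1}{896} = \left(8 + 92\right) \frac{1}{896} = 100 \cdot \frac{1}{896} = \frac{25}{224}$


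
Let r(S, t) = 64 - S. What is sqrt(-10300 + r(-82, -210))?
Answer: I*sqrt(10154) ≈ 100.77*I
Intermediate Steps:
sqrt(-10300 + r(-82, -210)) = sqrt(-10300 + (64 - 1*(-82))) = sqrt(-10300 + (64 + 82)) = sqrt(-10300 + 146) = sqrt(-10154) = I*sqrt(10154)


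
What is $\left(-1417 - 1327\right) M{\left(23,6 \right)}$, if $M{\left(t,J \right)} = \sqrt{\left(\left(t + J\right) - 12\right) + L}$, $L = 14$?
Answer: $- 2744 \sqrt{31} \approx -15278.0$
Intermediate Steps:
$M{\left(t,J \right)} = \sqrt{2 + J + t}$ ($M{\left(t,J \right)} = \sqrt{\left(\left(t + J\right) - 12\right) + 14} = \sqrt{\left(\left(J + t\right) - 12\right) + 14} = \sqrt{\left(-12 + J + t\right) + 14} = \sqrt{2 + J + t}$)
$\left(-1417 - 1327\right) M{\left(23,6 \right)} = \left(-1417 - 1327\right) \sqrt{2 + 6 + 23} = - 2744 \sqrt{31}$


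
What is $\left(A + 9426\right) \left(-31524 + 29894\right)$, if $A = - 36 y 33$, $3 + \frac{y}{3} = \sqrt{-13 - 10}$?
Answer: $-32792340 + 5809320 i \sqrt{23} \approx -3.2792 \cdot 10^{7} + 2.7861 \cdot 10^{7} i$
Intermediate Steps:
$y = -9 + 3 i \sqrt{23}$ ($y = -9 + 3 \sqrt{-13 - 10} = -9 + 3 \sqrt{-23} = -9 + 3 i \sqrt{23} \approx -9.0 + 14.387 i$)
$A = 10692 - 3564 i \sqrt{23}$ ($A = - 36 \left(-9 + 3 i \sqrt{23}\right) 33 = \left(324 - 108 i \sqrt{23}\right) 33 = 10692 - 3564 i \sqrt{23} \approx 10692.0 - 17092.0 i$)
$\left(A + 9426\right) \left(-31524 + 29894\right) = \left(\left(10692 - 3564 i \sqrt{23}\right) + 9426\right) \left(-31524 + 29894\right) = \left(20118 - 3564 i \sqrt{23}\right) \left(-1630\right) = -32792340 + 5809320 i \sqrt{23}$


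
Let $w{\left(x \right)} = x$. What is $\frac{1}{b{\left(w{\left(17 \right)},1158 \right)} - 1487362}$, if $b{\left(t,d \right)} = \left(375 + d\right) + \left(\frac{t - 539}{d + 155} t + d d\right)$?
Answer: $- \frac{1313}{190216619} \approx -6.9027 \cdot 10^{-6}$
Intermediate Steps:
$b{\left(t,d \right)} = 375 + d + d^{2} + \frac{t \left(-539 + t\right)}{155 + d}$ ($b{\left(t,d \right)} = \left(375 + d\right) + \left(\frac{-539 + t}{155 + d} t + d^{2}\right) = \left(375 + d\right) + \left(\frac{t \left(-539 + t\right)}{155 + d} + d^{2}\right) = \left(375 + d\right) + \left(d^{2} + \frac{t \left(-539 + t\right)}{155 + d}\right) = 375 + d + d^{2} + \frac{t \left(-539 + t\right)}{155 + d}$)
$\frac{1}{b{\left(w{\left(17 \right)},1158 \right)} - 1487362} = \frac{1}{\frac{58125 + 1158^{3} + 17^{2} - 9163 + 156 \cdot 1158^{2} + 530 \cdot 1158}{155 + 1158} - 1487362} = \frac{1}{\frac{58125 + 1552836312 + 289 - 9163 + 156 \cdot 1340964 + 613740}{1313} + \left(-2133394 + 646032\right)} = \frac{1}{\frac{58125 + 1552836312 + 289 - 9163 + 209190384 + 613740}{1313} - 1487362} = \frac{1}{\frac{1}{1313} \cdot 1762689687 - 1487362} = \frac{1}{\frac{1762689687}{1313} - 1487362} = \frac{1}{- \frac{190216619}{1313}} = - \frac{1313}{190216619}$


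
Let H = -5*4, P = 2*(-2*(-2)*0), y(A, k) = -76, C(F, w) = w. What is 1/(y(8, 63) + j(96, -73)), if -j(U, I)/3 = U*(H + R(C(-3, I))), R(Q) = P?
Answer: 1/5684 ≈ 0.00017593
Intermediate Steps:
P = 0 (P = 2*(4*0) = 2*0 = 0)
R(Q) = 0
H = -20
j(U, I) = 60*U (j(U, I) = -3*U*(-20 + 0) = -3*U*(-20) = -(-60)*U = 60*U)
1/(y(8, 63) + j(96, -73)) = 1/(-76 + 60*96) = 1/(-76 + 5760) = 1/5684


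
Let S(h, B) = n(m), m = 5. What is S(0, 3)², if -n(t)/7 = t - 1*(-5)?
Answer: 4900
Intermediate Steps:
n(t) = -35 - 7*t (n(t) = -7*(t - 1*(-5)) = -7*(t + 5) = -7*(5 + t) = -35 - 7*t)
S(h, B) = -70 (S(h, B) = -35 - 7*5 = -35 - 35 = -70)
S(0, 3)² = (-70)² = 4900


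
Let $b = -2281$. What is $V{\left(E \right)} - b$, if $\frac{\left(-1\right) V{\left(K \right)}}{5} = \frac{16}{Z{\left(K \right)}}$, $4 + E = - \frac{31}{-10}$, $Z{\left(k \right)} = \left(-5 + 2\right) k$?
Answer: $\frac{60787}{27} \approx 2251.4$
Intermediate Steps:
$Z{\left(k \right)} = - 3 k$
$E = - \frac{9}{10}$ ($E = -4 - \frac{31}{-10} = -4 - - \frac{31}{10} = -4 + \frac{31}{10} = - \frac{9}{10} \approx -0.9$)
$V{\left(K \right)} = \frac{80}{3 K}$ ($V{\left(K \right)} = - 5 \frac{16}{\left(-3\right) K} = - 5 \cdot 16 \left(- \frac{1}{3 K}\right) = - 5 \left(- \frac{16}{3 K}\right) = \frac{80}{3 K}$)
$V{\left(E \right)} - b = \frac{80}{3 \left(- \frac{9}{10}\right)} - -2281 = \frac{80}{3} \left(- \frac{10}{9}\right) + 2281 = - \frac{800}{27} + 2281 = \frac{60787}{27}$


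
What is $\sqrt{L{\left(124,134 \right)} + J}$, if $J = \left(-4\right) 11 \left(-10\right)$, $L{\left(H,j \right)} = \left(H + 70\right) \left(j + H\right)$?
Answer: $2 \sqrt{12623} \approx 224.7$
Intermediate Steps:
$L{\left(H,j \right)} = \left(70 + H\right) \left(H + j\right)$
$J = 440$ ($J = \left(-44\right) \left(-10\right) = 440$)
$\sqrt{L{\left(124,134 \right)} + J} = \sqrt{\left(124^{2} + 70 \cdot 124 + 70 \cdot 134 + 124 \cdot 134\right) + 440} = \sqrt{\left(15376 + 8680 + 9380 + 16616\right) + 440} = \sqrt{50052 + 440} = \sqrt{50492} = 2 \sqrt{12623}$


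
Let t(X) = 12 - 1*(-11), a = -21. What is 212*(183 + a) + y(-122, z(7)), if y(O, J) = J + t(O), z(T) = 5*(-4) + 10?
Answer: 34357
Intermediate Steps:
t(X) = 23 (t(X) = 12 + 11 = 23)
z(T) = -10 (z(T) = -20 + 10 = -10)
y(O, J) = 23 + J (y(O, J) = J + 23 = 23 + J)
212*(183 + a) + y(-122, z(7)) = 212*(183 - 21) + (23 - 10) = 212*162 + 13 = 34344 + 13 = 34357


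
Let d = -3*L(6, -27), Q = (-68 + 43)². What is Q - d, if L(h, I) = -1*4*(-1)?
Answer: 637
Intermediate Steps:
L(h, I) = 4 (L(h, I) = -4*(-1) = 4)
Q = 625 (Q = (-25)² = 625)
d = -12 (d = -3*4 = -12)
Q - d = 625 - 1*(-12) = 625 + 12 = 637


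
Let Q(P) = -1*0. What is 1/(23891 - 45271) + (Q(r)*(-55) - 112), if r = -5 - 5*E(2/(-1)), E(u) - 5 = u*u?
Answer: -2394561/21380 ≈ -112.00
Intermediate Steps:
E(u) = 5 + u**2 (E(u) = 5 + u*u = 5 + u**2)
r = -50 (r = -5 - 5*(5 + (2/(-1))**2) = -5 - 5*(5 + (2*(-1))**2) = -5 - 5*(5 + (-2)**2) = -5 - 5*(5 + 4) = -5 - 5*9 = -5 - 45 = -50)
Q(P) = 0
1/(23891 - 45271) + (Q(r)*(-55) - 112) = 1/(23891 - 45271) + (0*(-55) - 112) = 1/(-21380) + (0 - 112) = -1/21380 - 112 = -2394561/21380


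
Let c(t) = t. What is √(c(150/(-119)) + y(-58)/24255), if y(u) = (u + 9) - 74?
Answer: I*√487921335/19635 ≈ 1.125*I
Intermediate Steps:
y(u) = -65 + u (y(u) = (9 + u) - 74 = -65 + u)
√(c(150/(-119)) + y(-58)/24255) = √(150/(-119) + (-65 - 58)/24255) = √(150*(-1/119) - 123*1/24255) = √(-150/119 - 41/8085) = √(-173947/137445) = I*√487921335/19635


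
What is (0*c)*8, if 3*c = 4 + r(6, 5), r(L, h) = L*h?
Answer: 0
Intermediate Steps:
c = 34/3 (c = (4 + 6*5)/3 = (4 + 30)/3 = (1/3)*34 = 34/3 ≈ 11.333)
(0*c)*8 = (0*(34/3))*8 = 0*8 = 0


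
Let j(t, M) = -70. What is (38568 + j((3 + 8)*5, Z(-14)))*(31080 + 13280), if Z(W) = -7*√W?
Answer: 1707771280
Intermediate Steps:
(38568 + j((3 + 8)*5, Z(-14)))*(31080 + 13280) = (38568 - 70)*(31080 + 13280) = 38498*44360 = 1707771280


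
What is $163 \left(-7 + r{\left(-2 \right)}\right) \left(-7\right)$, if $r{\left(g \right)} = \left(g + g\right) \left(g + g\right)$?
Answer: $-10269$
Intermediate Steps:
$r{\left(g \right)} = 4 g^{2}$ ($r{\left(g \right)} = 2 g 2 g = 4 g^{2}$)
$163 \left(-7 + r{\left(-2 \right)}\right) \left(-7\right) = 163 \left(-7 + 4 \left(-2\right)^{2}\right) \left(-7\right) = 163 \left(-7 + 4 \cdot 4\right) \left(-7\right) = 163 \left(-7 + 16\right) \left(-7\right) = 163 \cdot 9 \left(-7\right) = 163 \left(-63\right) = -10269$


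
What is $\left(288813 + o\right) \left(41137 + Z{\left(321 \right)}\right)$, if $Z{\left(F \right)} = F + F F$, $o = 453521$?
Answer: $107266520666$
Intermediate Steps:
$Z{\left(F \right)} = F + F^{2}$
$\left(288813 + o\right) \left(41137 + Z{\left(321 \right)}\right) = \left(288813 + 453521\right) \left(41137 + 321 \left(1 + 321\right)\right) = 742334 \left(41137 + 321 \cdot 322\right) = 742334 \left(41137 + 103362\right) = 742334 \cdot 144499 = 107266520666$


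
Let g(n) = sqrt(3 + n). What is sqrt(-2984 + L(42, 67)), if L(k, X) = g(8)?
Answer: sqrt(-2984 + sqrt(11)) ≈ 54.596*I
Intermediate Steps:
L(k, X) = sqrt(11) (L(k, X) = sqrt(3 + 8) = sqrt(11))
sqrt(-2984 + L(42, 67)) = sqrt(-2984 + sqrt(11))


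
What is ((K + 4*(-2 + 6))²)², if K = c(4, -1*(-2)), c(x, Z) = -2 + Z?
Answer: 65536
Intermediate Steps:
K = 0 (K = -2 - 1*(-2) = -2 + 2 = 0)
((K + 4*(-2 + 6))²)² = ((0 + 4*(-2 + 6))²)² = ((0 + 4*4)²)² = ((0 + 16)²)² = (16²)² = 256² = 65536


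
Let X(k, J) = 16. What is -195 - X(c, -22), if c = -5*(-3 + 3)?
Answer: -211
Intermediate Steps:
c = 0 (c = -5*0 = 0)
-195 - X(c, -22) = -195 - 1*16 = -195 - 16 = -211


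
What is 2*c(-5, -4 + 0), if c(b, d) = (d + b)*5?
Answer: -90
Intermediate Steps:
c(b, d) = 5*b + 5*d (c(b, d) = (b + d)*5 = 5*b + 5*d)
2*c(-5, -4 + 0) = 2*(5*(-5) + 5*(-4 + 0)) = 2*(-25 + 5*(-4)) = 2*(-25 - 20) = 2*(-45) = -90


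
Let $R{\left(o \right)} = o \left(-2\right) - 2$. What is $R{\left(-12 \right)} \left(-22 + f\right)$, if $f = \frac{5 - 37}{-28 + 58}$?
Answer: $- \frac{7612}{15} \approx -507.47$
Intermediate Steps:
$R{\left(o \right)} = -2 - 2 o$ ($R{\left(o \right)} = - 2 o - 2 = -2 - 2 o$)
$f = - \frac{16}{15}$ ($f = - \frac{32}{30} = \left(-32\right) \frac{1}{30} = - \frac{16}{15} \approx -1.0667$)
$R{\left(-12 \right)} \left(-22 + f\right) = \left(-2 - -24\right) \left(-22 - \frac{16}{15}\right) = \left(-2 + 24\right) \left(- \frac{346}{15}\right) = 22 \left(- \frac{346}{15}\right) = - \frac{7612}{15}$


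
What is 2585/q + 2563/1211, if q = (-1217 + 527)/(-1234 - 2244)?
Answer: 1088942140/83559 ≈ 13032.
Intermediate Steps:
q = 345/1739 (q = -690/(-3478) = -690*(-1/3478) = 345/1739 ≈ 0.19839)
2585/q + 2563/1211 = 2585/(345/1739) + 2563/1211 = 2585*(1739/345) + 2563*(1/1211) = 899063/69 + 2563/1211 = 1088942140/83559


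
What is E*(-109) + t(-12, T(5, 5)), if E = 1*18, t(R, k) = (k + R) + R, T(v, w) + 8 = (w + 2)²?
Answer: -1945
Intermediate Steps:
T(v, w) = -8 + (2 + w)² (T(v, w) = -8 + (w + 2)² = -8 + (2 + w)²)
t(R, k) = k + 2*R (t(R, k) = (R + k) + R = k + 2*R)
E = 18
E*(-109) + t(-12, T(5, 5)) = 18*(-109) + ((-8 + (2 + 5)²) + 2*(-12)) = -1962 + ((-8 + 7²) - 24) = -1962 + ((-8 + 49) - 24) = -1962 + (41 - 24) = -1962 + 17 = -1945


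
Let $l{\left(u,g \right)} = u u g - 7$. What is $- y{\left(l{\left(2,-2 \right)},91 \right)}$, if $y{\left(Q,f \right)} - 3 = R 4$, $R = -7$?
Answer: $25$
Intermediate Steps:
$l{\left(u,g \right)} = -7 + g u^{2}$ ($l{\left(u,g \right)} = u^{2} g - 7 = g u^{2} - 7 = -7 + g u^{2}$)
$y{\left(Q,f \right)} = -25$ ($y{\left(Q,f \right)} = 3 - 28 = -25$)
$- y{\left(l{\left(2,-2 \right)},91 \right)} = \left(-1\right) \left(-25\right) = 25$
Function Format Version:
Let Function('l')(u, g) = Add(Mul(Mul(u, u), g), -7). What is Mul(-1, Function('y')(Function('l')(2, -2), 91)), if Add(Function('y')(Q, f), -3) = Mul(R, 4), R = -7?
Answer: 25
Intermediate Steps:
Function('l')(u, g) = Add(-7, Mul(g, Pow(u, 2))) (Function('l')(u, g) = Add(Mul(Pow(u, 2), g), -7) = Add(Mul(g, Pow(u, 2)), -7) = Add(-7, Mul(g, Pow(u, 2))))
Function('y')(Q, f) = -25 (Function('y')(Q, f) = Add(3, Mul(-7, 4)) = Add(3, -28) = -25)
Mul(-1, Function('y')(Function('l')(2, -2), 91)) = Mul(-1, -25) = 25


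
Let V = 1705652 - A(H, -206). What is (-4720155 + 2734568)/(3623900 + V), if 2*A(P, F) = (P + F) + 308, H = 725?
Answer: -3971174/10658277 ≈ -0.37259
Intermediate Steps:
A(P, F) = 154 + F/2 + P/2 (A(P, F) = ((P + F) + 308)/2 = ((F + P) + 308)/2 = (308 + F + P)/2 = 154 + F/2 + P/2)
V = 3410477/2 (V = 1705652 - (154 + (½)*(-206) + (½)*725) = 1705652 - (154 - 103 + 725/2) = 1705652 - 1*827/2 = 1705652 - 827/2 = 3410477/2 ≈ 1.7052e+6)
(-4720155 + 2734568)/(3623900 + V) = (-4720155 + 2734568)/(3623900 + 3410477/2) = -1985587/10658277/2 = -1985587*2/10658277 = -3971174/10658277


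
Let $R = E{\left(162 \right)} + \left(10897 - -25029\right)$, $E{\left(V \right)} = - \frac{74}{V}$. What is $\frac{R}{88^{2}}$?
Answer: $\frac{2909969}{627264} \approx 4.6391$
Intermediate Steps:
$R = \frac{2909969}{81}$ ($R = - \frac{74}{162} + \left(10897 - -25029\right) = \left(-74\right) \frac{1}{162} + \left(10897 + 25029\right) = - \frac{37}{81} + 35926 = \frac{2909969}{81} \approx 35926.0$)
$\frac{R}{88^{2}} = \frac{2909969}{81 \cdot 88^{2}} = \frac{2909969}{81 \cdot 7744} = \frac{2909969}{81} \cdot \frac{1}{7744} = \frac{2909969}{627264}$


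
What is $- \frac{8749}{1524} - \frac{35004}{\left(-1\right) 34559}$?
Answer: $- \frac{249010595}{52667916} \approx -4.7279$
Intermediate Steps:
$- \frac{8749}{1524} - \frac{35004}{\left(-1\right) 34559} = \left(-8749\right) \frac{1}{1524} - \frac{35004}{-34559} = - \frac{8749}{1524} - - \frac{35004}{34559} = - \frac{8749}{1524} + \frac{35004}{34559} = - \frac{249010595}{52667916}$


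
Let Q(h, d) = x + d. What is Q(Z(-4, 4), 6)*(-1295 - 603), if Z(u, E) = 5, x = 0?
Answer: -11388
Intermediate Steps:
Q(h, d) = d (Q(h, d) = 0 + d = d)
Q(Z(-4, 4), 6)*(-1295 - 603) = 6*(-1295 - 603) = 6*(-1898) = -11388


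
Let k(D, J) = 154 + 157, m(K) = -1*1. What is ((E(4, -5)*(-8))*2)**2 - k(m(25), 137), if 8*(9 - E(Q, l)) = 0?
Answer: 20425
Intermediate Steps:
E(Q, l) = 9 (E(Q, l) = 9 - 1/8*0 = 9 + 0 = 9)
m(K) = -1
k(D, J) = 311
((E(4, -5)*(-8))*2)**2 - k(m(25), 137) = ((9*(-8))*2)**2 - 1*311 = (-72*2)**2 - 311 = (-144)**2 - 311 = 20736 - 311 = 20425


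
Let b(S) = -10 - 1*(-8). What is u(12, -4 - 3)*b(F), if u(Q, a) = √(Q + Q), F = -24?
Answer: -4*√6 ≈ -9.7980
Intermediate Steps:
b(S) = -2 (b(S) = -10 + 8 = -2)
u(Q, a) = √2*√Q (u(Q, a) = √(2*Q) = √2*√Q)
u(12, -4 - 3)*b(F) = (√2*√12)*(-2) = (√2*(2*√3))*(-2) = (2*√6)*(-2) = -4*√6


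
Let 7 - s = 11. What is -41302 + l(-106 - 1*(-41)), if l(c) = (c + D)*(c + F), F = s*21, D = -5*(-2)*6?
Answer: -40557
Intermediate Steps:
s = -4 (s = 7 - 1*11 = 7 - 11 = -4)
D = 60 (D = 10*6 = 60)
F = -84 (F = -4*21 = -84)
l(c) = (-84 + c)*(60 + c) (l(c) = (c + 60)*(c - 84) = (60 + c)*(-84 + c) = (-84 + c)*(60 + c))
-41302 + l(-106 - 1*(-41)) = -41302 + (-5040 + (-106 - 1*(-41))² - 24*(-106 - 1*(-41))) = -41302 + (-5040 + (-106 + 41)² - 24*(-106 + 41)) = -41302 + (-5040 + (-65)² - 24*(-65)) = -41302 + (-5040 + 4225 + 1560) = -41302 + 745 = -40557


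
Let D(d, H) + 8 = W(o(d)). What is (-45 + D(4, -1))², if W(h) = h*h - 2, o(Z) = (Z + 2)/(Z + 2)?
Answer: 2916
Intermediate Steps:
o(Z) = 1 (o(Z) = (2 + Z)/(2 + Z) = 1)
W(h) = -2 + h² (W(h) = h² - 2 = -2 + h²)
D(d, H) = -9 (D(d, H) = -8 + (-2 + 1²) = -8 + (-2 + 1) = -8 - 1 = -9)
(-45 + D(4, -1))² = (-45 - 9)² = (-54)² = 2916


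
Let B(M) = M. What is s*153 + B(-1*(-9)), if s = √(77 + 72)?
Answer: 9 + 153*√149 ≈ 1876.6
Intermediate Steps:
s = √149 ≈ 12.207
s*153 + B(-1*(-9)) = √149*153 - 1*(-9) = 153*√149 + 9 = 9 + 153*√149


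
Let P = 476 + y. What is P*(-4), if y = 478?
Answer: -3816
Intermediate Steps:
P = 954 (P = 476 + 478 = 954)
P*(-4) = 954*(-4) = -3816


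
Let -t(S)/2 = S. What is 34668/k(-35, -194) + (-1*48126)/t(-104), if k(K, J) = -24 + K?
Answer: -386553/472 ≈ -818.97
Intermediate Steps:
t(S) = -2*S
34668/k(-35, -194) + (-1*48126)/t(-104) = 34668/(-24 - 35) + (-1*48126)/((-2*(-104))) = 34668/(-59) - 48126/208 = 34668*(-1/59) - 48126*1/208 = -34668/59 - 1851/8 = -386553/472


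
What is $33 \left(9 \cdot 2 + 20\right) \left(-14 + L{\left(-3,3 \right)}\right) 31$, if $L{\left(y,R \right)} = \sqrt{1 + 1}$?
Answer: $-544236 + 38874 \sqrt{2} \approx -4.8926 \cdot 10^{5}$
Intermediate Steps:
$L{\left(y,R \right)} = \sqrt{2}$
$33 \left(9 \cdot 2 + 20\right) \left(-14 + L{\left(-3,3 \right)}\right) 31 = 33 \left(9 \cdot 2 + 20\right) \left(-14 + \sqrt{2}\right) 31 = 33 \left(18 + 20\right) \left(-14 + \sqrt{2}\right) 31 = 33 \cdot 38 \left(-14 + \sqrt{2}\right) 31 = 33 \left(-532 + 38 \sqrt{2}\right) 31 = \left(-17556 + 1254 \sqrt{2}\right) 31 = -544236 + 38874 \sqrt{2}$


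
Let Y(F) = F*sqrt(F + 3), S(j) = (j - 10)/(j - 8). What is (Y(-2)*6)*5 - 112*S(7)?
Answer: -396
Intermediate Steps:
S(j) = (-10 + j)/(-8 + j)
Y(F) = F*sqrt(3 + F)
(Y(-2)*6)*5 - 112*S(7) = (-2*sqrt(3 - 2)*6)*5 - 112*(-10 + 7)/(-8 + 7) = (-2*sqrt(1)*6)*5 - 112*(-3)/(-1) = (-2*1*6)*5 - (-112)*(-3) = -2*6*5 - 112*3 = -12*5 - 336 = -60 - 336 = -396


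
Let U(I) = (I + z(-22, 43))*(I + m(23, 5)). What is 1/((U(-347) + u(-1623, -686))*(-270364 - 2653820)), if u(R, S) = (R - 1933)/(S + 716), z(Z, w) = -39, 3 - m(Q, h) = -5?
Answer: -5/1911472799296 ≈ -2.6158e-12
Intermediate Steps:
m(Q, h) = 8 (m(Q, h) = 3 - 1*(-5) = 3 + 5 = 8)
U(I) = (-39 + I)*(8 + I) (U(I) = (I - 39)*(I + 8) = (-39 + I)*(8 + I))
u(R, S) = (-1933 + R)/(716 + S)
1/((U(-347) + u(-1623, -686))*(-270364 - 2653820)) = 1/(((-312 + (-347)² - 31*(-347)) + (-1933 - 1623)/(716 - 686))*(-270364 - 2653820)) = 1/(((-312 + 120409 + 10757) - 3556/30)*(-2924184)) = 1/((130854 + (1/30)*(-3556))*(-2924184)) = 1/((130854 - 1778/15)*(-2924184)) = 1/((1961032/15)*(-2924184)) = 1/(-1911472799296/5) = -5/1911472799296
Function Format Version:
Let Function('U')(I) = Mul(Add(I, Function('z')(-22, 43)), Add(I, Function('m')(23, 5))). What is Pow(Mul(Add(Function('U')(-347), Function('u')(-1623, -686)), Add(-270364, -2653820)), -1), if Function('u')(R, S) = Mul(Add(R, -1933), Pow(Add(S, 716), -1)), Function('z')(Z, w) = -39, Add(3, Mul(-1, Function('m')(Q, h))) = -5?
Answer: Rational(-5, 1911472799296) ≈ -2.6158e-12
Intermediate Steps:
Function('m')(Q, h) = 8 (Function('m')(Q, h) = Add(3, Mul(-1, -5)) = Add(3, 5) = 8)
Function('U')(I) = Mul(Add(-39, I), Add(8, I)) (Function('U')(I) = Mul(Add(I, -39), Add(I, 8)) = Mul(Add(-39, I), Add(8, I)))
Function('u')(R, S) = Mul(Pow(Add(716, S), -1), Add(-1933, R)) (Function('u')(R, S) = Mul(Add(-1933, R), Pow(Add(716, S), -1)) = Mul(Pow(Add(716, S), -1), Add(-1933, R)))
Pow(Mul(Add(Function('U')(-347), Function('u')(-1623, -686)), Add(-270364, -2653820)), -1) = Pow(Mul(Add(Add(-312, Pow(-347, 2), Mul(-31, -347)), Mul(Pow(Add(716, -686), -1), Add(-1933, -1623))), Add(-270364, -2653820)), -1) = Pow(Mul(Add(Add(-312, 120409, 10757), Mul(Pow(30, -1), -3556)), -2924184), -1) = Pow(Mul(Add(130854, Mul(Rational(1, 30), -3556)), -2924184), -1) = Pow(Mul(Add(130854, Rational(-1778, 15)), -2924184), -1) = Pow(Mul(Rational(1961032, 15), -2924184), -1) = Pow(Rational(-1911472799296, 5), -1) = Rational(-5, 1911472799296)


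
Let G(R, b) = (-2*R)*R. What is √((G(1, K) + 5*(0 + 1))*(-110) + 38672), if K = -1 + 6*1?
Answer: √38342 ≈ 195.81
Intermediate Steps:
K = 5 (K = -1 + 6 = 5)
G(R, b) = -2*R²
√((G(1, K) + 5*(0 + 1))*(-110) + 38672) = √((-2*1² + 5*(0 + 1))*(-110) + 38672) = √((-2*1 + 5*1)*(-110) + 38672) = √((-2 + 5)*(-110) + 38672) = √(3*(-110) + 38672) = √(-330 + 38672) = √38342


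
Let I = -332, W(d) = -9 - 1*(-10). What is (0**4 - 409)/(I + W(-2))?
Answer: 409/331 ≈ 1.2356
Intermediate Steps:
W(d) = 1 (W(d) = -9 + 10 = 1)
(0**4 - 409)/(I + W(-2)) = (0**4 - 409)/(-332 + 1) = (0 - 409)/(-331) = -409*(-1/331) = 409/331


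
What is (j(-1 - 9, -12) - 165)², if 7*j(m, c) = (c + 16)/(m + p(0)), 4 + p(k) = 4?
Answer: 33373729/1225 ≈ 27244.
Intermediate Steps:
p(k) = 0 (p(k) = -4 + 4 = 0)
j(m, c) = (16 + c)/(7*m) (j(m, c) = ((c + 16)/(m + 0))/7 = ((16 + c)/m)/7 = (16 + c)/(7*m))
(j(-1 - 9, -12) - 165)² = ((16 - 12)/(7*(-1 - 9)) - 165)² = ((⅐)*4/(-10) - 165)² = ((⅐)*(-⅒)*4 - 165)² = (-2/35 - 165)² = (-5777/35)² = 33373729/1225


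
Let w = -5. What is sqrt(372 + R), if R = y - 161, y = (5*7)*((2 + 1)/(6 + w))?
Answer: 2*sqrt(79) ≈ 17.776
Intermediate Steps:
y = 105 (y = (5*7)*((2 + 1)/(6 - 5)) = 35*(3/1) = 35*(3*1) = 35*3 = 105)
R = -56 (R = 105 - 161 = -56)
sqrt(372 + R) = sqrt(372 - 56) = sqrt(316) = 2*sqrt(79)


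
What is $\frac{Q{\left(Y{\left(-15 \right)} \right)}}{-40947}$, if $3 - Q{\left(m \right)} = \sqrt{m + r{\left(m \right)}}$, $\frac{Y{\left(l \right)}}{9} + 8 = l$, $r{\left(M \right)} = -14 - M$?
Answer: $- \frac{1}{13649} + \frac{i \sqrt{14}}{40947} \approx -7.3265 \cdot 10^{-5} + 9.1378 \cdot 10^{-5} i$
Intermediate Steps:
$Y{\left(l \right)} = -72 + 9 l$
$Q{\left(m \right)} = 3 - i \sqrt{14}$ ($Q{\left(m \right)} = 3 - \sqrt{m - \left(14 + m\right)} = 3 - \sqrt{-14} = 3 - i \sqrt{14}$)
$\frac{Q{\left(Y{\left(-15 \right)} \right)}}{-40947} = \frac{3 - i \sqrt{14}}{-40947} = \left(3 - i \sqrt{14}\right) \left(- \frac{1}{40947}\right) = - \frac{1}{13649} + \frac{i \sqrt{14}}{40947}$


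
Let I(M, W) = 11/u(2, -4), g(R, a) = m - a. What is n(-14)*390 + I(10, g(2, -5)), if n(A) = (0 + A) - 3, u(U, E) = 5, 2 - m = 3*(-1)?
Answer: -33139/5 ≈ -6627.8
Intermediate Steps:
m = 5 (m = 2 - 3*(-1) = 2 - 1*(-3) = 2 + 3 = 5)
g(R, a) = 5 - a
n(A) = -3 + A (n(A) = A - 3 = -3 + A)
I(M, W) = 11/5
n(-14)*390 + I(10, g(2, -5)) = (-3 - 14)*390 + 11/5 = -17*390 + 11/5 = -6630 + 11/5 = -33139/5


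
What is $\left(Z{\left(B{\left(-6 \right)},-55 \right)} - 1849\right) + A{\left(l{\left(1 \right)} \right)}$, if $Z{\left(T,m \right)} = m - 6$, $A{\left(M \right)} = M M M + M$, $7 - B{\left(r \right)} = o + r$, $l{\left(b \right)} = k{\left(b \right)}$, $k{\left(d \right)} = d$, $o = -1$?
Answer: $-1908$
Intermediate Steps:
$l{\left(b \right)} = b$
$B{\left(r \right)} = 8 - r$ ($B{\left(r \right)} = 7 - \left(-1 + r\right) = 8 - r$)
$A{\left(M \right)} = M + M^{3}$ ($A{\left(M \right)} = M^{2} M + M = M^{3} + M = M + M^{3}$)
$Z{\left(T,m \right)} = -6 + m$ ($Z{\left(T,m \right)} = m + \left(-19 + 13\right) = m - 6 = -6 + m$)
$\left(Z{\left(B{\left(-6 \right)},-55 \right)} - 1849\right) + A{\left(l{\left(1 \right)} \right)} = \left(\left(-6 - 55\right) - 1849\right) + \left(1 + 1^{3}\right) = \left(-61 - 1849\right) + \left(1 + 1\right) = -1910 + 2 = -1908$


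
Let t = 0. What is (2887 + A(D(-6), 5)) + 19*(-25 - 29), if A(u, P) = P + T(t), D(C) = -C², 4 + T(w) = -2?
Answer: 1860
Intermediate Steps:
T(w) = -6 (T(w) = -4 - 2 = -6)
A(u, P) = -6 + P (A(u, P) = P - 6 = -6 + P)
(2887 + A(D(-6), 5)) + 19*(-25 - 29) = (2887 + (-6 + 5)) + 19*(-25 - 29) = (2887 - 1) + 19*(-54) = 2886 - 1026 = 1860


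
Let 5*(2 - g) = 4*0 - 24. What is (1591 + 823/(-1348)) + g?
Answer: 10765057/6740 ≈ 1597.2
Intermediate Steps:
g = 34/5 (g = 2 - (4*0 - 24)/5 = 2 - (0 - 24)/5 = 2 - ⅕*(-24) = 2 + 24/5 = 34/5 ≈ 6.8000)
(1591 + 823/(-1348)) + g = (1591 + 823/(-1348)) + 34/5 = (1591 + 823*(-1/1348)) + 34/5 = (1591 - 823/1348) + 34/5 = 2143845/1348 + 34/5 = 10765057/6740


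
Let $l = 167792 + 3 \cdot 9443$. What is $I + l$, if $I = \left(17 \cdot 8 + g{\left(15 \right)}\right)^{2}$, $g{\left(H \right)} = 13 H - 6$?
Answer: $301746$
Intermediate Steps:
$g{\left(H \right)} = -6 + 13 H$
$l = 196121$ ($l = 167792 + 28329 = 196121$)
$I = 105625$ ($I = \left(17 \cdot 8 + \left(-6 + 13 \cdot 15\right)\right)^{2} = \left(136 + \left(-6 + 195\right)\right)^{2} = \left(136 + 189\right)^{2} = 325^{2} = 105625$)
$I + l = 105625 + 196121 = 301746$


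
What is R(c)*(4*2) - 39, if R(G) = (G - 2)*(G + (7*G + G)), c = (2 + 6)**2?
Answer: 285657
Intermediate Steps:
c = 64 (c = 8**2 = 64)
R(G) = 9*G*(-2 + G) (R(G) = (-2 + G)*(G + 8*G) = (-2 + G)*(9*G) = 9*G*(-2 + G))
R(c)*(4*2) - 39 = (9*64*(-2 + 64))*(4*2) - 39 = (9*64*62)*8 - 39 = 35712*8 - 39 = 285696 - 39 = 285657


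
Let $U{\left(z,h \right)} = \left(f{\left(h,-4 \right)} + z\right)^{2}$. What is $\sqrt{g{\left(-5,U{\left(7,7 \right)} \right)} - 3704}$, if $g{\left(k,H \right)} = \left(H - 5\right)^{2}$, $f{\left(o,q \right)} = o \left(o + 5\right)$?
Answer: $2 \sqrt{17122118} \approx 8275.8$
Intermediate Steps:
$f{\left(o,q \right)} = o \left(5 + o\right)$
$U{\left(z,h \right)} = \left(z + h \left(5 + h\right)\right)^{2}$ ($U{\left(z,h \right)} = \left(h \left(5 + h\right) + z\right)^{2} = \left(z + h \left(5 + h\right)\right)^{2}$)
$g{\left(k,H \right)} = \left(-5 + H\right)^{2}$
$\sqrt{g{\left(-5,U{\left(7,7 \right)} \right)} - 3704} = \sqrt{\left(-5 + \left(7 + 7 \left(5 + 7\right)\right)^{2}\right)^{2} - 3704} = \sqrt{\left(-5 + \left(7 + 7 \cdot 12\right)^{2}\right)^{2} - 3704} = \sqrt{\left(-5 + \left(7 + 84\right)^{2}\right)^{2} - 3704} = \sqrt{\left(-5 + 91^{2}\right)^{2} - 3704} = \sqrt{\left(-5 + 8281\right)^{2} - 3704} = \sqrt{8276^{2} - 3704} = \sqrt{68492176 - 3704} = \sqrt{68488472} = 2 \sqrt{17122118}$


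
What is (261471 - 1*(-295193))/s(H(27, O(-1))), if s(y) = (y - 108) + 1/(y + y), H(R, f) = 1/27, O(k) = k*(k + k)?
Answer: -30059856/5101 ≈ -5892.9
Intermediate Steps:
O(k) = 2*k**2 (O(k) = k*(2*k) = 2*k**2)
H(R, f) = 1/27
s(y) = -108 + y + 1/(2*y) (s(y) = (-108 + y) + 1/(2*y) = -108 + y + 1/(2*y))
(261471 - 1*(-295193))/s(H(27, O(-1))) = (261471 - 1*(-295193))/(-108 + 1/27 + 1/(2*(1/27))) = (261471 + 295193)/(-108 + 1/27 + (1/2)*27) = 556664/(-108 + 1/27 + 27/2) = 556664/(-5101/54) = 556664*(-54/5101) = -30059856/5101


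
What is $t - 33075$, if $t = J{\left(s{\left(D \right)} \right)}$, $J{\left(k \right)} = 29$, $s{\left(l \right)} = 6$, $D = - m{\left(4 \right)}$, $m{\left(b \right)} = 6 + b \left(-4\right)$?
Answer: $-33046$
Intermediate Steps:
$m{\left(b \right)} = 6 - 4 b$
$D = 10$ ($D = - (6 - 16) = \left(-1\right) \left(-10\right) = 10$)
$t = 29$
$t - 33075 = 29 - 33075 = -33046$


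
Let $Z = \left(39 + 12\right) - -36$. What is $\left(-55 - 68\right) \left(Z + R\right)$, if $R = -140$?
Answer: $6519$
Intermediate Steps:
$Z = 87$ ($Z = 51 + 36 = 87$)
$\left(-55 - 68\right) \left(Z + R\right) = \left(-55 - 68\right) \left(87 - 140\right) = \left(-123\right) \left(-53\right) = 6519$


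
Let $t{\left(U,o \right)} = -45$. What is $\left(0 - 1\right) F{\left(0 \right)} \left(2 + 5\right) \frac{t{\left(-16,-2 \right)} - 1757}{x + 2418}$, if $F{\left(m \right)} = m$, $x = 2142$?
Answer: $0$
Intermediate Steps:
$\left(0 - 1\right) F{\left(0 \right)} \left(2 + 5\right) \frac{t{\left(-16,-2 \right)} - 1757}{x + 2418} = \left(0 - 1\right) 0 \left(2 + 5\right) \frac{-45 - 1757}{2142 + 2418} = - 0 \cdot 7 \left(- \frac{1802}{4560}\right) = \left(-1\right) 0 \left(\left(-1802\right) \frac{1}{4560}\right) = 0 \left(- \frac{901}{2280}\right) = 0$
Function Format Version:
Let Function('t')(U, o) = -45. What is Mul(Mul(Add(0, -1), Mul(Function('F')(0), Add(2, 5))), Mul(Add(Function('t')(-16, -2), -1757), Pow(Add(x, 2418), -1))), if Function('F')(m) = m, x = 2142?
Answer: 0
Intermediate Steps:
Mul(Mul(Add(0, -1), Mul(Function('F')(0), Add(2, 5))), Mul(Add(Function('t')(-16, -2), -1757), Pow(Add(x, 2418), -1))) = Mul(Mul(Add(0, -1), Mul(0, Add(2, 5))), Mul(Add(-45, -1757), Pow(Add(2142, 2418), -1))) = Mul(Mul(-1, Mul(0, 7)), Mul(-1802, Pow(4560, -1))) = Mul(Mul(-1, 0), Mul(-1802, Rational(1, 4560))) = Mul(0, Rational(-901, 2280)) = 0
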